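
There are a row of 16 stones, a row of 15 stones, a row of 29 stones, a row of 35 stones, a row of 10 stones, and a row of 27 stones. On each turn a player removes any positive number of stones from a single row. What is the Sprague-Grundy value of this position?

48

Compute the nim-sum pairwise:
16 XOR 15 = 31
31 XOR 29 = 2
2 XOR 35 = 33
33 XOR 10 = 43
43 XOR 27 = 48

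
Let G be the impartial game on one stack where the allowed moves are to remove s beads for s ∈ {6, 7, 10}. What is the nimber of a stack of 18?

0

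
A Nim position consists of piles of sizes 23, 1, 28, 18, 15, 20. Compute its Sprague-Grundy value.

Compute the nim-sum pairwise:
23 XOR 1 = 22
22 XOR 28 = 10
10 XOR 18 = 24
24 XOR 15 = 23
23 XOR 20 = 3

3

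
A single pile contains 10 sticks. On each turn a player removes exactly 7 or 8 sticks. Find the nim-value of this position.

1

Compute g(0), g(1), … for moves {7, 8}:
g(0) = mex{} = 0
g(1) = mex{} = 0
g(2) = mex{} = 0
g(3) = mex{} = 0
g(4) = mex{} = 0
g(5) = mex{} = 0
g(6) = mex{} = 0
g(7) = mex{0} = 1
g(8) = mex{0} = 1
g(9) = mex{0} = 1
g(10) = mex{0} = 1
So g(10) = 1.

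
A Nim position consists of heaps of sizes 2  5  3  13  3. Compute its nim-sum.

10

Nim-sum: 2 ^ 5 ^ 3 ^ 13 ^ 3 = 10.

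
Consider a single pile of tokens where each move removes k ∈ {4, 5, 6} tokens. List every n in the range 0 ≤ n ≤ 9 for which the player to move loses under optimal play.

Build the Grundy sequence with g(k) = mex{g(k−s) : s ∈ {4, 5, 6}, s ≤ k}:
k:     0  1  2  3  4  5  6  7  8  9
g(k):  0  0  0  0  1  1  1  1  2  2
The P-positions (g = 0) in 0..9 are 0, 1, 2, 3.

0, 1, 2, 3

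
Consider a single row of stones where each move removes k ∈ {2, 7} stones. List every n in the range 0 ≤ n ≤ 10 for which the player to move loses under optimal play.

Build the Grundy sequence with g(k) = mex{g(k−s) : s ∈ {2, 7}, s ≤ k}:
k:     0  1  2  3  4  5  6  7  8  9 10
g(k):  0  0  1  1  0  0  1  1  2  0  0
The P-positions (g = 0) in 0..10 are 0, 1, 4, 5, 9, 10.

0, 1, 4, 5, 9, 10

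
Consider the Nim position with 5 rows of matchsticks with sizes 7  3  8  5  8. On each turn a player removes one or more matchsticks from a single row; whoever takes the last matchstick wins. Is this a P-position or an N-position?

Compute the nim-sum pairwise:
7 ^ 3 = 4
4 ^ 8 = 12
12 ^ 5 = 9
9 ^ 8 = 1
The nim-sum is 1 ≠ 0, so this is an N-position: the player to move can win.

N-position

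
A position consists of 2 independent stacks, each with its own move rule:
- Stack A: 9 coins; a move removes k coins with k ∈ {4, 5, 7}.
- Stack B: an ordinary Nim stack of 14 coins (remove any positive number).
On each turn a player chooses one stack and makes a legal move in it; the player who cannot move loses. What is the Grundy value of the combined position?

12

Build the Grundy sequence for stack A with g(k) = mex{g(k−s) : s ∈ {4, 5, 7}, s ≤ k}:
k:     0  1  2  3  4  5  6  7  8  9
g(k):  0  0  0  0  1  1  1  1  2  2
So g(9) = 2.
Stack B is a plain Nim stack of size 14, so its Grundy value is 14.
By the Sprague-Grundy theorem, the Grundy value of a sum of independent games is the XOR of the component values.
Combined value = 2 XOR 14 = 12.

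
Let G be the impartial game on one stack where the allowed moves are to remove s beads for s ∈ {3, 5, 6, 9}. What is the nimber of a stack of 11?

3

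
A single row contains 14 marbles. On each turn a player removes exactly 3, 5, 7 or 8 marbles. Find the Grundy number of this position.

1

Grundy values for subtraction set {3, 5, 7, 8}:
g(0) = mex{} = 0
g(1) = mex{} = 0
g(2) = mex{} = 0
g(3) = mex{0} = 1
g(4) = mex{0} = 1
g(5) = mex{0} = 1
g(6) = mex{0,1} = 2
g(7) = mex{0,1} = 2
g(8) = mex{0,1} = 2
g(9) = mex{0,1,2} = 3
g(10) = mex{0,1,2} = 3
g(11) = mex{1,2} = 0
g(12) = mex{1,2,3} = 0
g(13) = mex{1,2,3} = 0
g(14) = mex{0,2,3} = 1
So g(14) = 1.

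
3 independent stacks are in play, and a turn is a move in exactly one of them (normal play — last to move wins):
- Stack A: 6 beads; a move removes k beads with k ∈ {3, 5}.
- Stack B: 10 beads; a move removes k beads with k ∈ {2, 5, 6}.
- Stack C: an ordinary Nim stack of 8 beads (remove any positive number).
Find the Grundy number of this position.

11

Build the Grundy sequence for stack A with g(k) = mex{g(k−s) : s ∈ {3, 5}, s ≤ k}:
k:     0  1  2  3  4  5  6
g(k):  0  0  0  1  1  1  2
So g(6) = 2.
Grundy values for stack B (subtraction set {2, 5, 6}):
k:     0  1  2  3  4  5  6  7  8  9 10
g(k):  0  0  1  1  0  2  1  3  0  2  1
So g(10) = 1.
Stack C is a plain Nim stack of size 8, so its Grundy value is 8.
By the Sprague-Grundy theorem, the Grundy value of a sum of independent games is the XOR of the component values.
Combined value = 2 XOR 1 XOR 8 = 11.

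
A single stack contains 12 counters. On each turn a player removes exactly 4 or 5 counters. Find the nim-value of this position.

Grundy values for subtraction set {4, 5}:
k:     0  1  2  3  4  5  6  7  8  9 10 11 12
g(k):  0  0  0  0  1  1  1  1  2  0  0  0  0
So g(12) = 0.

0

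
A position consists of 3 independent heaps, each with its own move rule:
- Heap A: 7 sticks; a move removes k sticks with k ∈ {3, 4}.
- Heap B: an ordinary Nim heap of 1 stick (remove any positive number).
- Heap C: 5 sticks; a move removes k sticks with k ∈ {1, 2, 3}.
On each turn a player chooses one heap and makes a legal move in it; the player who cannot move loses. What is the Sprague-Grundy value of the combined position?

Build the Grundy sequence for heap A with g(k) = mex{g(k−s) : s ∈ {3, 4}, s ≤ k}:
k:     0  1  2  3  4  5  6  7
g(k):  0  0  0  1  1  1  2  0
So g(7) = 0.
Heap B is a plain Nim heap of size 1, so its Grundy value is 1.
Build the Grundy sequence for heap C with g(k) = mex{g(k−s) : s ∈ {1, 2, 3}, s ≤ k}:
g(0) = mex{} = 0
g(1) = mex{0} = 1
g(2) = mex{0,1} = 2
g(3) = mex{0,1,2} = 3
g(4) = mex{1,2,3} = 0
g(5) = mex{0,2,3} = 1
So g(5) = 1.
The value of a disjunctive sum is the nim-sum of the parts.
Combined value = 0 ⊕ 1 ⊕ 1 = 0.

0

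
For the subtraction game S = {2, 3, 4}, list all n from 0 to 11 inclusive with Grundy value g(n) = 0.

Grundy values for subtraction set {2, 3, 4}:
g(0) = mex{} = 0
g(1) = mex{} = 0
g(2) = mex{0} = 1
g(3) = mex{0} = 1
g(4) = mex{0,1} = 2
g(5) = mex{0,1} = 2
g(6) = mex{1,2} = 0
g(7) = mex{1,2} = 0
g(8) = mex{0,2} = 1
g(9) = mex{0,2} = 1
g(10) = mex{0,1} = 2
g(11) = mex{0,1} = 2
The P-positions (g = 0) in 0..11 are 0, 1, 6, 7.

0, 1, 6, 7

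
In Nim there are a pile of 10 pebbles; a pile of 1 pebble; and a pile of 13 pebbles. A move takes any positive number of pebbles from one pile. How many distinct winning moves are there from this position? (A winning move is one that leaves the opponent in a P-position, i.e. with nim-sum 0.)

Compute the nim-sum pairwise:
10 ⊕ 1 = 11
11 ⊕ 13 = 6
The overall nim-sum is X = 6. A pile of size p has a winning move iff p XOR X < p (reduce it to p XOR X).
  10: 10 XOR 6 = 12 ≥ 10 — no move.
  1: 1 XOR 6 = 7 ≥ 1 — no move.
  13: 13 XOR 6 = 11 < 13 — winning move (to 11).
That gives 1 winning move.

1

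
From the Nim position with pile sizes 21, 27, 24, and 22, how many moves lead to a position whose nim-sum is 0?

Bitwise XOR of the heap sizes:
  10101  (21)
  11011  (27)
  11000  (24)
  10110  (22)
  -----
  00000  (0)
The nim-sum is already 0, so every move leaves a nonzero nim-sum — there are no winning moves.

0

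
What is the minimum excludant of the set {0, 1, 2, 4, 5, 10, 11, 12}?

The values 0, 1, 2 are all present; 3 is the first non-negative integer missing from the set.

3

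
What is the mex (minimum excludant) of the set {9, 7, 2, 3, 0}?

0 is in the set but 1 is not, so the mex is 1.

1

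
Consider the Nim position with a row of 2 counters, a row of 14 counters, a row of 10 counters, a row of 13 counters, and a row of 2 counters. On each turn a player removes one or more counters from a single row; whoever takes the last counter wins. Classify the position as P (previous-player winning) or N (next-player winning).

Bitwise XOR of the heap sizes:
  0010  (2)
  1110  (14)
  1010  (10)
  1101  (13)
  0010  (2)
  ----
  1001  (9)
The nim-sum is 9 ≠ 0, so this is an N-position: the player to move can win.

N-position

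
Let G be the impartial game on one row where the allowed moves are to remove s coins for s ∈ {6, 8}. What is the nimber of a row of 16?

0

Build the Grundy sequence with g(k) = mex{g(k−s) : s ∈ {6, 8}, s ≤ k}:
k:     0  1  2  3  4  5  6  7  8  9 10 11 12 13 14 15 16
g(k):  0  0  0  0  0  0  1  1  1  1  1  1  2  2  0  0  0
So g(16) = 0.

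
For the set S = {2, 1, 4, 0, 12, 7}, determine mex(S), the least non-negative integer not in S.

The values 0, 1, 2 are all present; 3 is the first non-negative integer missing from the set.

3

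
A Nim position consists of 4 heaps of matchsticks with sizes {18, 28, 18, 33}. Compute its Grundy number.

Compute the nim-sum pairwise:
18 ⊕ 28 = 14
14 ⊕ 18 = 28
28 ⊕ 33 = 61

61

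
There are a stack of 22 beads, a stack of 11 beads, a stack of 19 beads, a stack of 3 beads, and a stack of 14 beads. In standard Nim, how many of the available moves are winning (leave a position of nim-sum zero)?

Nim-sum: 22 XOR 11 XOR 19 XOR 3 XOR 14 = 3.
The overall nim-sum is X = 3. A stack of size p has a winning move iff p XOR X < p (reduce it to p XOR X).
  22: 22 XOR 3 = 21 < 22 — winning move (to 21).
  11: 11 XOR 3 = 8 < 11 — winning move (to 8).
  19: 19 XOR 3 = 16 < 19 — winning move (to 16).
  3: 3 XOR 3 = 0 < 3 — winning move (to 0).
  14: 14 XOR 3 = 13 < 14 — winning move (to 13).
That gives 5 winning moves.

5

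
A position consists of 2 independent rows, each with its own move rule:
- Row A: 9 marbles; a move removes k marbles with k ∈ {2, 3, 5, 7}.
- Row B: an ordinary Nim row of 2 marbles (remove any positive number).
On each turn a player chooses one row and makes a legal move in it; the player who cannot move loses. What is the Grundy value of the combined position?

2

For row A, compute g(0), g(1), … with moves {2, 3, 5, 7}:
g(0) = mex{} = 0
g(1) = mex{} = 0
g(2) = mex{0} = 1
g(3) = mex{0} = 1
g(4) = mex{0,1} = 2
g(5) = mex{0,1} = 2
g(6) = mex{0,1,2} = 3
g(7) = mex{0,1,2} = 3
g(8) = mex{0,1,2,3} = 4
g(9) = mex{1,2,3} = 0
So g(9) = 0.
Row B is a plain Nim row of size 2, so its Grundy value is 2.
The value of a disjunctive sum is the nim-sum of the parts.
Combined value = 0 ⊕ 2 = 2.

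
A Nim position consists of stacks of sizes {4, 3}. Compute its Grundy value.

Compute the nim-sum pairwise:
4 ⊕ 3 = 7

7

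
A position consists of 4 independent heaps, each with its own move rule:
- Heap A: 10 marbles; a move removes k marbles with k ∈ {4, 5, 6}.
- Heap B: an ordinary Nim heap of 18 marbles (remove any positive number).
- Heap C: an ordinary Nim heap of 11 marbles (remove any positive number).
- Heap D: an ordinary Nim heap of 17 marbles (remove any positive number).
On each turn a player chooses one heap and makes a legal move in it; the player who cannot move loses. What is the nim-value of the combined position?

For heap A, compute g(0), g(1), … with moves {4, 5, 6}:
g(0) = mex{} = 0
g(1) = mex{} = 0
g(2) = mex{} = 0
g(3) = mex{} = 0
g(4) = mex{0} = 1
g(5) = mex{0} = 1
g(6) = mex{0} = 1
g(7) = mex{0} = 1
g(8) = mex{0,1} = 2
g(9) = mex{0,1} = 2
g(10) = mex{1} = 0
So g(10) = 0.
Heap B is a plain Nim heap of size 18, so its Grundy value is 18.
Heap C is a plain Nim heap of size 11, so its Grundy value is 11.
Heap D is a plain Nim heap of size 17, so its Grundy value is 17.
The value of a disjunctive sum is the nim-sum of the parts.
Combined value = 0 ⊕ 18 ⊕ 11 ⊕ 17 = 8.

8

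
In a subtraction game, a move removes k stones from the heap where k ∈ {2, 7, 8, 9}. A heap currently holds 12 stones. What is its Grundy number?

2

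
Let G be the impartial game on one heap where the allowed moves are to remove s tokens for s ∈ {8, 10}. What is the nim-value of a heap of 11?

1

Build the Grundy sequence with g(k) = mex{g(k−s) : s ∈ {8, 10}, s ≤ k}:
g(0) = mex{} = 0
g(1) = mex{} = 0
g(2) = mex{} = 0
g(3) = mex{} = 0
g(4) = mex{} = 0
g(5) = mex{} = 0
g(6) = mex{} = 0
g(7) = mex{} = 0
g(8) = mex{0} = 1
g(9) = mex{0} = 1
g(10) = mex{0} = 1
g(11) = mex{0} = 1
So g(11) = 1.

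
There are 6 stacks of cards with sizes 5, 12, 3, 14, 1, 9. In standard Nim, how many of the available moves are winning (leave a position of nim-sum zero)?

3

Compute the nim-sum pairwise:
5 XOR 12 = 9
9 XOR 3 = 10
10 XOR 14 = 4
4 XOR 1 = 5
5 XOR 9 = 12
The overall nim-sum is X = 12. A stack of size p has a winning move iff p XOR X < p (reduce it to p XOR X).
  5: 5 XOR 12 = 9 ≥ 5 — no move.
  12: 12 XOR 12 = 0 < 12 — winning move (to 0).
  3: 3 XOR 12 = 15 ≥ 3 — no move.
  14: 14 XOR 12 = 2 < 14 — winning move (to 2).
  1: 1 XOR 12 = 13 ≥ 1 — no move.
  9: 9 XOR 12 = 5 < 9 — winning move (to 5).
That gives 3 winning moves.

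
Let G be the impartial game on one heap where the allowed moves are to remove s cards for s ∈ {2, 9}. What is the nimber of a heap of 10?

Grundy values for subtraction set {2, 9}:
k:     0  1  2  3  4  5  6  7  8  9 10
g(k):  0  0  1  1  0  0  1  1  0  2  1
So g(10) = 1.

1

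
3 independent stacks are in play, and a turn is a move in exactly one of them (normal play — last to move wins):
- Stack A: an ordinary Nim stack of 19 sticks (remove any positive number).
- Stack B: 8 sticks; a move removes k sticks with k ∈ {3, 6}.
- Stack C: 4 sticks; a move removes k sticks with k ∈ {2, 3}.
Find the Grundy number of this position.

19

Stack A is a plain Nim stack of size 19, so its Grundy value is 19.
Build the Grundy sequence for stack B with g(k) = mex{g(k−s) : s ∈ {3, 6}, s ≤ k}:
k:     0  1  2  3  4  5  6  7  8
g(k):  0  0  0  1  1  1  2  2  2
So g(8) = 2.
Build the Grundy sequence for stack C with g(k) = mex{g(k−s) : s ∈ {2, 3}, s ≤ k}:
g(0) = mex{} = 0
g(1) = mex{} = 0
g(2) = mex{0} = 1
g(3) = mex{0} = 1
g(4) = mex{0,1} = 2
So g(4) = 2.
By the Sprague-Grundy theorem, the Grundy value of a sum of independent games is the XOR of the component values.
Combined value = 19 XOR 2 XOR 2 = 19.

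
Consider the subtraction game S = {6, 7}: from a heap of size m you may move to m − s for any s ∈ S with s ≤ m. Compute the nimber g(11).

1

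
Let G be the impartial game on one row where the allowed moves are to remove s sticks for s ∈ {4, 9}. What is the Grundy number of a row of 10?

2

Compute g(0), g(1), … for moves {4, 9}:
k:     0  1  2  3  4  5  6  7  8  9 10
g(k):  0  0  0  0  1  1  1  1  0  2  2
So g(10) = 2.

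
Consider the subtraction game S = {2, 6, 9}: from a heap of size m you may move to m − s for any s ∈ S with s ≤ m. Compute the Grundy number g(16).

0

Grundy values for subtraction set {2, 6, 9}:
k:     0  1  2  3  4  5  6  7  8  9 10 11 12 13 14 15 16
g(k):  0  0  1  1  0  0  1  1  0  2  1  3  0  2  1  0  0
So g(16) = 0.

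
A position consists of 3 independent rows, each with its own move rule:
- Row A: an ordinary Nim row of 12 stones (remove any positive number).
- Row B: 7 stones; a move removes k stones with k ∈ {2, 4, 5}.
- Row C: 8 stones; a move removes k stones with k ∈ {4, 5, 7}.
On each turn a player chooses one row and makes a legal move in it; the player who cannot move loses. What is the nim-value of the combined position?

14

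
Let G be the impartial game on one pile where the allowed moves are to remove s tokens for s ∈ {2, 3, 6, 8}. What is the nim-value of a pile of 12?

1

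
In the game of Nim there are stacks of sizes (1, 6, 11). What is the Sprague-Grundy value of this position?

12

Compute the nim-sum pairwise:
1 XOR 6 = 7
7 XOR 11 = 12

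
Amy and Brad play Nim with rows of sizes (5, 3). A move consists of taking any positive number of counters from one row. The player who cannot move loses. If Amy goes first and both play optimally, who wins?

Amy wins

Nim-sum: 5 ⊕ 3 = 6.
The nim-sum is 6 ≠ 0, so this is an N-position: the player to move can win; Amy has a winning move.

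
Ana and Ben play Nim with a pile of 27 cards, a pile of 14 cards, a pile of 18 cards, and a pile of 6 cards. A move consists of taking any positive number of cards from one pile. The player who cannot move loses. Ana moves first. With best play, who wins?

Ana wins

Nim-sum: 27 XOR 14 XOR 18 XOR 6 = 1.
The nim-sum is 1 ≠ 0, so this is an N-position: the player to move can win; Ana has a winning move.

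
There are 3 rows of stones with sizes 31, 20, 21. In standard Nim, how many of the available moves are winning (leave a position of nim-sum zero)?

3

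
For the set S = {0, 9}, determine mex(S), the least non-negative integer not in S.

1

0 is in the set but 1 is not, so the mex is 1.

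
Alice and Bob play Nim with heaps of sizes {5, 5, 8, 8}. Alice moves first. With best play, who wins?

In binary:
  0101  (5)
  0101  (5)
  1000  (8)
  1000  (8)
  ----
  0000  (0)
The nim-sum is 0, so this is a P-position: the player to move is in a losing position under optimal play; Alice is about to move from it and so loses — Bob wins.

Bob wins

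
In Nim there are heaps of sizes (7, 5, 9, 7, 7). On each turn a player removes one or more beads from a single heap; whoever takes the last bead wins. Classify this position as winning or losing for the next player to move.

Winning position

Nim-sum: 7 XOR 5 XOR 9 XOR 7 XOR 7 = 11.
The nim-sum is 11 ≠ 0, so this is an N-position: the player to move can win.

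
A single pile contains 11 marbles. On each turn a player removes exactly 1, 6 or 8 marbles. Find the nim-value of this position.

0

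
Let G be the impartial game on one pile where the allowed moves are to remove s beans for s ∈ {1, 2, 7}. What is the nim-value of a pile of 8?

2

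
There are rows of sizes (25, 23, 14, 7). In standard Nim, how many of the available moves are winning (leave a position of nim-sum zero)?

3

Bitwise XOR of the heap sizes:
  11001  (25)
  10111  (23)
  01110  (14)
  00111  (7)
  -----
  00111  (7)
The overall nim-sum is X = 7. A row of size p has a winning move iff p XOR X < p (reduce it to p XOR X).
  25: 25 XOR 7 = 30 ≥ 25 — no move.
  23: 23 XOR 7 = 16 < 23 — winning move (to 16).
  14: 14 XOR 7 = 9 < 14 — winning move (to 9).
  7: 7 XOR 7 = 0 < 7 — winning move (to 0).
That gives 3 winning moves.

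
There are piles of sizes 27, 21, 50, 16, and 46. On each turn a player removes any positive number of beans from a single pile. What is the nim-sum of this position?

2

Compute the nim-sum pairwise:
27 ⊕ 21 = 14
14 ⊕ 50 = 60
60 ⊕ 16 = 44
44 ⊕ 46 = 2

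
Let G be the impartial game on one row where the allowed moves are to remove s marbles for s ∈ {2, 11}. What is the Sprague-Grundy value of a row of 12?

2

Grundy values for subtraction set {2, 11}:
k:     0  1  2  3  4  5  6  7  8  9 10 11 12
g(k):  0  0  1  1  0  0  1  1  0  0  1  1  2
So g(12) = 2.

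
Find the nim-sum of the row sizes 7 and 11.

12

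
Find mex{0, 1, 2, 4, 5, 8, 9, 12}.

The values 0, 1, 2 are all present; 3 is the first non-negative integer missing from the set.

3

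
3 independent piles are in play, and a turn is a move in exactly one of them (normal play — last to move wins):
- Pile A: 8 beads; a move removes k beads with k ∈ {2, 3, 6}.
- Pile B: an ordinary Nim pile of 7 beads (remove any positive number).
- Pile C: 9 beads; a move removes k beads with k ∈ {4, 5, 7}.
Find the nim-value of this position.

7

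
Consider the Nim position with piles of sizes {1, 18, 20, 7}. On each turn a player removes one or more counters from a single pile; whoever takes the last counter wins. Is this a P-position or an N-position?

P-position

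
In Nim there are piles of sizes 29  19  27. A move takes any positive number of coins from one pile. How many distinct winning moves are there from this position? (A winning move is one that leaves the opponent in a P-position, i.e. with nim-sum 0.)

3

Compute the nim-sum pairwise:
29 XOR 19 = 14
14 XOR 27 = 21
The overall nim-sum is X = 21. A pile of size p has a winning move iff p XOR X < p (reduce it to p XOR X).
  29: 29 XOR 21 = 8 < 29 — winning move (to 8).
  19: 19 XOR 21 = 6 < 19 — winning move (to 6).
  27: 27 XOR 21 = 14 < 27 — winning move (to 14).
That gives 3 winning moves.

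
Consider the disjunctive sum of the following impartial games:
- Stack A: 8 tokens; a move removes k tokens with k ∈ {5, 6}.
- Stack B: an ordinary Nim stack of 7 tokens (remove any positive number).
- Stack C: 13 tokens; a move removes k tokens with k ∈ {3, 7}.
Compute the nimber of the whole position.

Grundy values for stack A (subtraction set {5, 6}):
g(0) = mex{} = 0
g(1) = mex{} = 0
g(2) = mex{} = 0
g(3) = mex{} = 0
g(4) = mex{} = 0
g(5) = mex{0} = 1
g(6) = mex{0} = 1
g(7) = mex{0} = 1
g(8) = mex{0} = 1
So g(8) = 1.
Stack B is a plain Nim stack of size 7, so its Grundy value is 7.
Build the Grundy sequence for stack C with g(k) = mex{g(k−s) : s ∈ {3, 7}, s ≤ k}:
g(0) = mex{} = 0
g(1) = mex{} = 0
g(2) = mex{} = 0
g(3) = mex{0} = 1
g(4) = mex{0} = 1
g(5) = mex{0} = 1
g(6) = mex{1} = 0
g(7) = mex{0,1} = 2
g(8) = mex{0,1} = 2
g(9) = mex{0} = 1
g(10) = mex{1,2} = 0
g(11) = mex{1,2} = 0
g(12) = mex{1} = 0
g(13) = mex{0} = 1
So g(13) = 1.
The value of a disjunctive sum is the nim-sum of the parts.
Combined value = 1 ⊕ 7 ⊕ 1 = 7.

7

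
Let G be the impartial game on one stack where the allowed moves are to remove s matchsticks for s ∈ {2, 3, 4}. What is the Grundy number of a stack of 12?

0

Build the Grundy sequence with g(k) = mex{g(k−s) : s ∈ {2, 3, 4}, s ≤ k}:
g(0) = mex{} = 0
g(1) = mex{} = 0
g(2) = mex{0} = 1
g(3) = mex{0} = 1
g(4) = mex{0,1} = 2
g(5) = mex{0,1} = 2
g(6) = mex{1,2} = 0
g(7) = mex{1,2} = 0
g(8) = mex{0,2} = 1
g(9) = mex{0,2} = 1
g(10) = mex{0,1} = 2
g(11) = mex{0,1} = 2
g(12) = mex{1,2} = 0
So g(12) = 0.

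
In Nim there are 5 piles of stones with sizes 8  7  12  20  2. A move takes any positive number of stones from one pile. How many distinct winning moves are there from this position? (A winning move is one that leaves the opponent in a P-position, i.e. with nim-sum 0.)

Compute the nim-sum pairwise:
8 ⊕ 7 = 15
15 ⊕ 12 = 3
3 ⊕ 20 = 23
23 ⊕ 2 = 21
The overall nim-sum is X = 21. A pile of size p has a winning move iff p XOR X < p (reduce it to p XOR X).
  8: 8 XOR 21 = 29 ≥ 8 — no move.
  7: 7 XOR 21 = 18 ≥ 7 — no move.
  12: 12 XOR 21 = 25 ≥ 12 — no move.
  20: 20 XOR 21 = 1 < 20 — winning move (to 1).
  2: 2 XOR 21 = 23 ≥ 2 — no move.
That gives 1 winning move.

1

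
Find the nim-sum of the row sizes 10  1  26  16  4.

Compute the nim-sum pairwise:
10 XOR 1 = 11
11 XOR 26 = 17
17 XOR 16 = 1
1 XOR 4 = 5

5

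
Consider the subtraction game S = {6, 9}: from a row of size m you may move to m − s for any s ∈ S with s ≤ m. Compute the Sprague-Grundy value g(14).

2

Grundy values for subtraction set {6, 9}:
k:     0  1  2  3  4  5  6  7  8  9 10 11 12 13 14
g(k):  0  0  0  0  0  0  1  1  1  1  1  1  2  2  2
So g(14) = 2.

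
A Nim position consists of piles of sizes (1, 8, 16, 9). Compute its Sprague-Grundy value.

16

Bitwise XOR of the heap sizes:
  00001  (1)
  01000  (8)
  10000  (16)
  01001  (9)
  -----
  10000  (16)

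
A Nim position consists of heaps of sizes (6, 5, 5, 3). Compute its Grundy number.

5

In binary:
  110  (6)
  101  (5)
  101  (5)
  011  (3)
  ---
  101  (5)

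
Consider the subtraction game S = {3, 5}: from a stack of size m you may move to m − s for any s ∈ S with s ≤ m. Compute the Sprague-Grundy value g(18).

0

Build the Grundy sequence with g(k) = mex{g(k−s) : s ∈ {3, 5}, s ≤ k}:
k:     0  1  2  3  4  5  6  7  8  9 10 11 12 13 14 15 16 17 18
g(k):  0  0  0  1  1  1  2  2  0  0  0  1  1  1  2  2  0  0  0
So g(18) = 0.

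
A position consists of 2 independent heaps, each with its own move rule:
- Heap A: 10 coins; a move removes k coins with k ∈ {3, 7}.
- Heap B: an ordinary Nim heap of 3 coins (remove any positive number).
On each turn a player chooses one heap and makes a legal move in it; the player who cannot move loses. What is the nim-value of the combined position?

3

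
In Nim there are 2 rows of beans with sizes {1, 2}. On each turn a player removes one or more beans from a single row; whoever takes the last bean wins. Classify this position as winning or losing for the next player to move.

In binary:
  01  (1)
  10  (2)
  --
  11  (3)
The nim-sum is 3 ≠ 0, so this is an N-position: the player to move can win.

Winning position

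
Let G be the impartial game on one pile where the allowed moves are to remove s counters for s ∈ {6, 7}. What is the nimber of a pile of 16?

0

Grundy values for subtraction set {6, 7}:
k:     0  1  2  3  4  5  6  7  8  9 10 11 12 13 14 15 16
g(k):  0  0  0  0  0  0  1  1  1  1  1  1  2  0  0  0  0
So g(16) = 0.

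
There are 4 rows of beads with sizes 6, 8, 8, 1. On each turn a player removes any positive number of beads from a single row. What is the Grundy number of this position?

7

Compute the nim-sum pairwise:
6 ^ 8 = 14
14 ^ 8 = 6
6 ^ 1 = 7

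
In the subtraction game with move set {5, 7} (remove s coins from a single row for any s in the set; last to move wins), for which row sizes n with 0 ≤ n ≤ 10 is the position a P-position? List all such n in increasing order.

Build the Grundy sequence with g(k) = mex{g(k−s) : s ∈ {5, 7}, s ≤ k}:
k:     0  1  2  3  4  5  6  7  8  9 10
g(k):  0  0  0  0  0  1  1  1  1  1  2
The P-positions (g = 0) in 0..10 are 0, 1, 2, 3, 4.

0, 1, 2, 3, 4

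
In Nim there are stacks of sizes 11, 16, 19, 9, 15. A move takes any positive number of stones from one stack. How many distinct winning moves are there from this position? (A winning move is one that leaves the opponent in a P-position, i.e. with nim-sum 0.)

3

Compute the nim-sum pairwise:
11 ^ 16 = 27
27 ^ 19 = 8
8 ^ 9 = 1
1 ^ 15 = 14
The overall nim-sum is X = 14. A stack of size p has a winning move iff p XOR X < p (reduce it to p XOR X).
  11: 11 XOR 14 = 5 < 11 — winning move (to 5).
  16: 16 XOR 14 = 30 ≥ 16 — no move.
  19: 19 XOR 14 = 29 ≥ 19 — no move.
  9: 9 XOR 14 = 7 < 9 — winning move (to 7).
  15: 15 XOR 14 = 1 < 15 — winning move (to 1).
That gives 3 winning moves.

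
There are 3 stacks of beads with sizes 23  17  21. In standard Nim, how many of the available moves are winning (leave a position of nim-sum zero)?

3

Nim-sum: 23 XOR 17 XOR 21 = 19.
The overall nim-sum is X = 19. A stack of size p has a winning move iff p XOR X < p (reduce it to p XOR X).
  23: 23 XOR 19 = 4 < 23 — winning move (to 4).
  17: 17 XOR 19 = 2 < 17 — winning move (to 2).
  21: 21 XOR 19 = 6 < 21 — winning move (to 6).
That gives 3 winning moves.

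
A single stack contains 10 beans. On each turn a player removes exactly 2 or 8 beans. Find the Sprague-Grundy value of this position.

Grundy values for subtraction set {2, 8}:
k:     0  1  2  3  4  5  6  7  8  9 10
g(k):  0  0  1  1  0  0  1  1  2  2  0
So g(10) = 0.

0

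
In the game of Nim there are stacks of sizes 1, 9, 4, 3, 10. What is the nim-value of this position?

In binary:
  0001  (1)
  1001  (9)
  0100  (4)
  0011  (3)
  1010  (10)
  ----
  0101  (5)

5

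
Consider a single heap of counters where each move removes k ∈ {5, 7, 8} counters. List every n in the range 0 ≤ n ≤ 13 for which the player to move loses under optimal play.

0, 1, 2, 3, 4, 13

Compute g(0), g(1), … for moves {5, 7, 8}:
g(0) = mex{} = 0
g(1) = mex{} = 0
g(2) = mex{} = 0
g(3) = mex{} = 0
g(4) = mex{} = 0
g(5) = mex{0} = 1
g(6) = mex{0} = 1
g(7) = mex{0} = 1
g(8) = mex{0} = 1
g(9) = mex{0} = 1
g(10) = mex{0,1} = 2
g(11) = mex{0,1} = 2
g(12) = mex{0,1} = 2
g(13) = mex{1} = 0
The P-positions (g = 0) in 0..13 are 0, 1, 2, 3, 4, 13.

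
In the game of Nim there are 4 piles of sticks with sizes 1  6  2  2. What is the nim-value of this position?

Nim-sum: 1 ^ 6 ^ 2 ^ 2 = 7.

7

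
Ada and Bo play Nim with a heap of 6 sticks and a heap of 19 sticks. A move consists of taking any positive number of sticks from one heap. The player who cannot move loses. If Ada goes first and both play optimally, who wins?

Write each in binary and XOR column by column:
  00110  (6)
  10011  (19)
  -----
  10101  (21)
The nim-sum is 21 ≠ 0, so this is an N-position: the player to move can win; Ada has a winning move.

Ada wins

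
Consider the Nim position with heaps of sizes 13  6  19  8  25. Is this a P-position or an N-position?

N-position

Compute the nim-sum pairwise:
13 ⊕ 6 = 11
11 ⊕ 19 = 24
24 ⊕ 8 = 16
16 ⊕ 25 = 9
The nim-sum is 9 ≠ 0, so this is an N-position: the player to move can win.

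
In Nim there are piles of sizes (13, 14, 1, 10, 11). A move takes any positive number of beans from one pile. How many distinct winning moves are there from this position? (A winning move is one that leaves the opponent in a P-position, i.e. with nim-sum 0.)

Compute the nim-sum pairwise:
13 ⊕ 14 = 3
3 ⊕ 1 = 2
2 ⊕ 10 = 8
8 ⊕ 11 = 3
The overall nim-sum is X = 3. A pile of size p has a winning move iff p XOR X < p (reduce it to p XOR X).
  13: 13 XOR 3 = 14 ≥ 13 — no move.
  14: 14 XOR 3 = 13 < 14 — winning move (to 13).
  1: 1 XOR 3 = 2 ≥ 1 — no move.
  10: 10 XOR 3 = 9 < 10 — winning move (to 9).
  11: 11 XOR 3 = 8 < 11 — winning move (to 8).
That gives 3 winning moves.

3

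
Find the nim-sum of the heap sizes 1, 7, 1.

7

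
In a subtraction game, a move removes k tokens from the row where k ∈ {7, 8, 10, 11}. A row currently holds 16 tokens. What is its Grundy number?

Grundy values for subtraction set {7, 8, 10, 11}:
k:     0  1  2  3  4  5  6  7  8  9 10 11 12 13 14 15 16
g(k):  0  0  0  0  0  0  0  1  1  1  1  1  1  1  2  2  2
So g(16) = 2.

2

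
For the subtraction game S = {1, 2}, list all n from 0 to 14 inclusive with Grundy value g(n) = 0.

0, 3, 6, 9, 12

Compute g(0), g(1), … for moves {1, 2}:
k:     0  1  2  3  4  5  6  7  8  9 10 11 12 13 14
g(k):  0  1  2  0  1  2  0  1  2  0  1  2  0  1  2
The P-positions (g = 0) in 0..14 are 0, 3, 6, 9, 12.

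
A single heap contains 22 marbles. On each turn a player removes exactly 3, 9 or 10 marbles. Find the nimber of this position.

1

Build the Grundy sequence with g(k) = mex{g(k−s) : s ∈ {3, 9, 10}, s ≤ k}:
k:     0  1  2  3  4  5  6  7  8  9 10 11 12 13 14 15 16 17 18 19 20 21 22
g(k):  0  0  0  1  1  1  0  0  0  1  1  1  2  0  0  3  1  1  2  0  0  0  1
So g(22) = 1.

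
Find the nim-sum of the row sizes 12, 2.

Compute the nim-sum pairwise:
12 ⊕ 2 = 14

14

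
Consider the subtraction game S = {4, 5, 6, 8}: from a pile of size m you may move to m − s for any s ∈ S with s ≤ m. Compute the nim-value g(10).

2

Build the Grundy sequence with g(k) = mex{g(k−s) : s ∈ {4, 5, 6, 8}, s ≤ k}:
g(0) = mex{} = 0
g(1) = mex{} = 0
g(2) = mex{} = 0
g(3) = mex{} = 0
g(4) = mex{0} = 1
g(5) = mex{0} = 1
g(6) = mex{0} = 1
g(7) = mex{0} = 1
g(8) = mex{0,1} = 2
g(9) = mex{0,1} = 2
g(10) = mex{0,1} = 2
So g(10) = 2.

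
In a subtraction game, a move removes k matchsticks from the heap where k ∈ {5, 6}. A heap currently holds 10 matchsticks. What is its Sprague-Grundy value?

2

Grundy values for subtraction set {5, 6}:
k:     0  1  2  3  4  5  6  7  8  9 10
g(k):  0  0  0  0  0  1  1  1  1  1  2
So g(10) = 2.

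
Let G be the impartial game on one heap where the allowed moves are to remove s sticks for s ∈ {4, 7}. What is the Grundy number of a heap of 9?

2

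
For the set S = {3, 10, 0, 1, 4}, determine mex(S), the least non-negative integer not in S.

The values 0, 1 are all present; 2 is the first non-negative integer missing from the set.

2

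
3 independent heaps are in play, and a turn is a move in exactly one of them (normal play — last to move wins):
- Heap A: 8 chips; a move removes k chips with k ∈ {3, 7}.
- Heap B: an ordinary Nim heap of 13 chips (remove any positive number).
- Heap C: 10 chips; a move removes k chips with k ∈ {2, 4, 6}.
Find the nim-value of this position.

14

Grundy values for heap A (subtraction set {3, 7}):
g(0) = mex{} = 0
g(1) = mex{} = 0
g(2) = mex{} = 0
g(3) = mex{0} = 1
g(4) = mex{0} = 1
g(5) = mex{0} = 1
g(6) = mex{1} = 0
g(7) = mex{0,1} = 2
g(8) = mex{0,1} = 2
So g(8) = 2.
Heap B is a plain Nim heap of size 13, so its Grundy value is 13.
Grundy values for heap C (subtraction set {2, 4, 6}):
k:     0  1  2  3  4  5  6  7  8  9 10
g(k):  0  0  1  1  2  2  3  3  0  0  1
So g(10) = 1.
The value of a disjunctive sum is the nim-sum of the parts.
Combined value = 2 XOR 13 XOR 1 = 14.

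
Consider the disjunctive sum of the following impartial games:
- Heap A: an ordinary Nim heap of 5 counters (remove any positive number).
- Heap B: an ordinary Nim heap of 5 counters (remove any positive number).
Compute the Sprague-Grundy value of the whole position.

0

Heap A is a plain Nim heap of size 5, so its Grundy value is 5.
Heap B is a plain Nim heap of size 5, so its Grundy value is 5.
The value of a disjunctive sum is the nim-sum of the parts.
Combined value = 5 XOR 5 = 0.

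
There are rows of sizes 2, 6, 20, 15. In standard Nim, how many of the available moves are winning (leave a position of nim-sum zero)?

1

Compute the nim-sum pairwise:
2 ^ 6 = 4
4 ^ 20 = 16
16 ^ 15 = 31
The overall nim-sum is X = 31. A row of size p has a winning move iff p XOR X < p (reduce it to p XOR X).
  2: 2 XOR 31 = 29 ≥ 2 — no move.
  6: 6 XOR 31 = 25 ≥ 6 — no move.
  20: 20 XOR 31 = 11 < 20 — winning move (to 11).
  15: 15 XOR 31 = 16 ≥ 15 — no move.
That gives 1 winning move.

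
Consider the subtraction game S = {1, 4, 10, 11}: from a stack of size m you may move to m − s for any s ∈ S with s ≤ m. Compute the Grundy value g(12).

3

Compute g(0), g(1), … for moves {1, 4, 10, 11}:
k:     0  1  2  3  4  5  6  7  8  9 10 11 12
g(k):  0  1  0  1  2  0  1  0  1  2  3  2  3
So g(12) = 3.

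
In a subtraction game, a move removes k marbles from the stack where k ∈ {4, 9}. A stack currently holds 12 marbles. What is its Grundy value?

1

Compute g(0), g(1), … for moves {4, 9}:
k:     0  1  2  3  4  5  6  7  8  9 10 11 12
g(k):  0  0  0  0  1  1  1  1  0  2  2  2  1
So g(12) = 1.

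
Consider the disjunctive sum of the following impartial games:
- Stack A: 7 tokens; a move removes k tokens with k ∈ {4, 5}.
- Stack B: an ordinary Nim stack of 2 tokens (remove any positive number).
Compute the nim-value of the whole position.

3

Grundy values for stack A (subtraction set {4, 5}):
k:     0  1  2  3  4  5  6  7
g(k):  0  0  0  0  1  1  1  1
So g(7) = 1.
Stack B is a plain Nim stack of size 2, so its Grundy value is 2.
By the Sprague-Grundy theorem, the Grundy value of a sum of independent games is the XOR of the component values.
Combined value = 1 ⊕ 2 = 3.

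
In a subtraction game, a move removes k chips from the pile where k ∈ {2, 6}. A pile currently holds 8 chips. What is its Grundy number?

Compute g(0), g(1), … for moves {2, 6}:
g(0) = mex{} = 0
g(1) = mex{} = 0
g(2) = mex{0} = 1
g(3) = mex{0} = 1
g(4) = mex{1} = 0
g(5) = mex{1} = 0
g(6) = mex{0} = 1
g(7) = mex{0} = 1
g(8) = mex{1} = 0
So g(8) = 0.

0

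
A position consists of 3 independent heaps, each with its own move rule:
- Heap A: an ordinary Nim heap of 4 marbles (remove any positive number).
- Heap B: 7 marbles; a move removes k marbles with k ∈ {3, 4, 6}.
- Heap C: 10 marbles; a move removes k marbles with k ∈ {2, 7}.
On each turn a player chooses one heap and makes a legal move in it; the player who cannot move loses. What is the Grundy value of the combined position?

6

Heap A is a plain Nim heap of size 4, so its Grundy value is 4.
Grundy values for heap B (subtraction set {3, 4, 6}):
g(0) = mex{} = 0
g(1) = mex{} = 0
g(2) = mex{} = 0
g(3) = mex{0} = 1
g(4) = mex{0} = 1
g(5) = mex{0} = 1
g(6) = mex{0,1} = 2
g(7) = mex{0,1} = 2
So g(7) = 2.
Build the Grundy sequence for heap C with g(k) = mex{g(k−s) : s ∈ {2, 7}, s ≤ k}:
k:     0  1  2  3  4  5  6  7  8  9 10
g(k):  0  0  1  1  0  0  1  1  2  0  0
So g(10) = 0.
The value of a disjunctive sum is the nim-sum of the parts.
Combined value = 4 ⊕ 2 ⊕ 0 = 6.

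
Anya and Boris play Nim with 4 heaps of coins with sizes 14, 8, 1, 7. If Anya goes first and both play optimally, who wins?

Boris wins

Write each in binary and XOR column by column:
  1110  (14)
  1000  (8)
  0001  (1)
  0111  (7)
  ----
  0000  (0)
The nim-sum is 0, so this is a P-position: the player to move is in a losing position under optimal play; Anya is about to move from it and so loses — Boris wins.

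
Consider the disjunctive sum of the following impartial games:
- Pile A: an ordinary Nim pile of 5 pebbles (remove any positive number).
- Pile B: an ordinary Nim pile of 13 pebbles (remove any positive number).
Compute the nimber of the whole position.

Pile A is a plain Nim pile of size 5, so its Grundy value is 5.
Pile B is a plain Nim pile of size 13, so its Grundy value is 13.
By the Sprague-Grundy theorem, the Grundy value of a sum of independent games is the XOR of the component values.
Combined value = 5 XOR 13 = 8.

8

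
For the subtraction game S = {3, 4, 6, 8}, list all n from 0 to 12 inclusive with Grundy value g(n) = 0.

0, 1, 2, 11, 12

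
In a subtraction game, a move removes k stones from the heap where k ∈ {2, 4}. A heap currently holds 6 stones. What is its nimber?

Grundy values for subtraction set {2, 4}:
k:     0  1  2  3  4  5  6
g(k):  0  0  1  1  2  2  0
So g(6) = 0.

0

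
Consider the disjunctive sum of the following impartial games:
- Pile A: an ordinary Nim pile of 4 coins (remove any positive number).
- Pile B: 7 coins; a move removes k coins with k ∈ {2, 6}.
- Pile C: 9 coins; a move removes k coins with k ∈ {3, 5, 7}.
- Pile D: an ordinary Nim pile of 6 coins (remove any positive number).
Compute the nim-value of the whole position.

0

Pile A is a plain Nim pile of size 4, so its Grundy value is 4.
Build the Grundy sequence for pile B with g(k) = mex{g(k−s) : s ∈ {2, 6}, s ≤ k}:
k:     0  1  2  3  4  5  6  7
g(k):  0  0  1  1  0  0  1  1
So g(7) = 1.
For pile C, compute g(0), g(1), … with moves {3, 5, 7}:
g(0) = mex{} = 0
g(1) = mex{} = 0
g(2) = mex{} = 0
g(3) = mex{0} = 1
g(4) = mex{0} = 1
g(5) = mex{0} = 1
g(6) = mex{0,1} = 2
g(7) = mex{0,1} = 2
g(8) = mex{0,1} = 2
g(9) = mex{0,1,2} = 3
So g(9) = 3.
Pile D is a plain Nim pile of size 6, so its Grundy value is 6.
By the Sprague-Grundy theorem, the Grundy value of a sum of independent games is the XOR of the component values.
Combined value = 4 XOR 1 XOR 3 XOR 6 = 0.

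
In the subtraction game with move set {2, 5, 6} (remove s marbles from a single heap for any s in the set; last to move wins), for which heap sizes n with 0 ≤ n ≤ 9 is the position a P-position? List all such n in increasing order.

0, 1, 4, 8

Build the Grundy sequence with g(k) = mex{g(k−s) : s ∈ {2, 5, 6}, s ≤ k}:
g(0) = mex{} = 0
g(1) = mex{} = 0
g(2) = mex{0} = 1
g(3) = mex{0} = 1
g(4) = mex{1} = 0
g(5) = mex{0,1} = 2
g(6) = mex{0} = 1
g(7) = mex{0,1,2} = 3
g(8) = mex{1} = 0
g(9) = mex{0,1,3} = 2
The P-positions (g = 0) in 0..9 are 0, 1, 4, 8.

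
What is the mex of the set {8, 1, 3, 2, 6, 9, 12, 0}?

4

The values 0, 1, 2, 3 are all present; 4 is the first non-negative integer missing from the set.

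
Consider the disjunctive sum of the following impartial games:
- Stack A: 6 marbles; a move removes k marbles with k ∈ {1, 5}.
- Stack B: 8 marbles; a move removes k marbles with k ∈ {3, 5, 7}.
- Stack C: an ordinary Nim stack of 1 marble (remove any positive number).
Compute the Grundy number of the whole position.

Grundy values for stack A (subtraction set {1, 5}):
g(0) = mex{} = 0
g(1) = mex{0} = 1
g(2) = mex{1} = 0
g(3) = mex{0} = 1
g(4) = mex{1} = 0
g(5) = mex{0} = 1
g(6) = mex{1} = 0
So g(6) = 0.
Grundy values for stack B (subtraction set {3, 5, 7}):
g(0) = mex{} = 0
g(1) = mex{} = 0
g(2) = mex{} = 0
g(3) = mex{0} = 1
g(4) = mex{0} = 1
g(5) = mex{0} = 1
g(6) = mex{0,1} = 2
g(7) = mex{0,1} = 2
g(8) = mex{0,1} = 2
So g(8) = 2.
Stack C is a plain Nim stack of size 1, so its Grundy value is 1.
By the Sprague-Grundy theorem, the Grundy value of a sum of independent games is the XOR of the component values.
Combined value = 0 XOR 2 XOR 1 = 3.

3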